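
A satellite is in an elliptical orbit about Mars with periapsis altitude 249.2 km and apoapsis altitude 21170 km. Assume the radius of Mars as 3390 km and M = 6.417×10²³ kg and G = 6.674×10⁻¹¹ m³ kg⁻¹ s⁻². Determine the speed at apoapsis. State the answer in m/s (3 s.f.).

v ≈ 671 m/s

μ = GM = 6.674×10⁻¹¹ × 6.417×10²³ = 4.283×10¹³ m³/s².
r_p = 3390 + 249.2 = 3639.2 km = 3.6392×10⁶ m.
r_a = 3390 + 21170 = 24560 km = 2.4560×10⁷ m.
Semi-major axis a = (r_p + r_a)/2 = 14100 km = 1.410×10⁷ m.
Vis-viva: v² = μ(2/r − 1/a) = 4.283×10¹³ × (8.143×10⁻⁸ − 7.092×10⁻⁸) = 4.501×10⁵ m²/s².
v = 670.9 m/s.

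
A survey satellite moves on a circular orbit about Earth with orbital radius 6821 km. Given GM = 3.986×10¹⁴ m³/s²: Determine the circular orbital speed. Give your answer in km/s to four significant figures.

r = 6821 km = 6.821×10⁶ m.
For a circular orbit v = √(μ/r) = √(3.986×10¹⁴ / 6.821×10⁶) = √(5.844×10⁷) = 7644 m/s.
That is 7.644 km/s.

v ≈ 7.644 km/s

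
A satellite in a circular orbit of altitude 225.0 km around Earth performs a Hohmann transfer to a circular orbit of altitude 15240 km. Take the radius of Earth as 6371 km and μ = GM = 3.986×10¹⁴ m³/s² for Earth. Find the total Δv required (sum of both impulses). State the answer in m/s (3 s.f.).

Δv_total ≈ 3210 m/s

r₁ = 6371 + 225.0 = 6596.0 km = 6.5960×10⁶ m.
r₂ = 6371 + 15240 = 21611 km = 2.1611×10⁷ m.
Transfer ellipse a_t = (r₁ + r₂)/2 = 1.410×10⁷ m.
At r₁: circular v_c1 = √(μ/r₁) = 7774 m/s; transfer-perigee v_p = √[μ(2/r₁ − 1/a_t)] = 9623 m/s.
Δv₁ = v_p − v_c1 = 1849 m/s.
At r₂: circular v_c2 = √(μ/r₂) = 4295 m/s; transfer-apogee v_a = √[μ(2/r₂ − 1/a_t)] = 2937 m/s.
Δv₂ = v_c2 − v_a = 1358 m/s.
Total Δv = Δv₁ + Δv₂ = 3207 m/s.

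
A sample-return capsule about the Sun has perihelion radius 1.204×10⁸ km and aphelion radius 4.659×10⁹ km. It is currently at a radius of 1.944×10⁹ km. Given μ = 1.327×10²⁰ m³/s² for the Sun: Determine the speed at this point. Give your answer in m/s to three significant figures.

v ≈ 9000 m/s

Semi-major axis a = (r_p + r_a)/2 = 2.3897×10⁹ km = 2.390×10¹² m.
Vis-viva: v² = μ(2/r − 1/a) = 1.327×10²⁰ × (1.029×10⁻¹² − 4.185×10⁻¹³) = 8.099×10⁷ m²/s².
v = 9000 m/s.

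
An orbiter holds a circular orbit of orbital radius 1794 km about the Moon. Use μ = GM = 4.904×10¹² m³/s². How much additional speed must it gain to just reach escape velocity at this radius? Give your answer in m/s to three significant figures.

r = 1794 km = 1.794×10⁶ m.
Circular speed v_c = √(μ/r) = 1653 m/s.
Escape speed v_esc = √(2μ/r) = √2 × v_c = 2338 m/s.
Δv = v_esc − v_c = 684.8 m/s.

Δv ≈ 685 m/s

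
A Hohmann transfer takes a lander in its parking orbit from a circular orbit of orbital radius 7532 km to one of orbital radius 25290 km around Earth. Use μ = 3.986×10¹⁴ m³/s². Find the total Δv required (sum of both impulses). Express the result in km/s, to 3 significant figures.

r₁ = 7532 km = 7.532×10⁶ m.
r₂ = 25290 km = 2.529×10⁷ m.
Transfer ellipse a_t = (r₁ + r₂)/2 = 1.641×10⁷ m.
At r₁: circular v_c1 = √(μ/r₁) = 7275 m/s; transfer-perigee v_p = √[μ(2/r₁ − 1/a_t)] = 9031 m/s.
Δv₁ = v_p − v_c1 = 1756 m/s.
At r₂: circular v_c2 = √(μ/r₂) = 3970 m/s; transfer-apogee v_a = √[μ(2/r₂ − 1/a_t)] = 2690 m/s.
Δv₂ = v_c2 − v_a = 1280 m/s.
Total Δv = Δv₁ + Δv₂ = 3036 m/s = 3.036 km/s.

Δv_total ≈ 3.04 km/s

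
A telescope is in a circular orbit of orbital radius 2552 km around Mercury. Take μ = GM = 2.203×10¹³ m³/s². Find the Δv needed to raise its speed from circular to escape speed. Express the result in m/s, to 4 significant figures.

Δv ≈ 1217 m/s

r = 2552 km = 2.552×10⁶ m.
Circular speed v_c = √(μ/r) = 2938 m/s.
Escape speed v_esc = √(2μ/r) = √2 × v_c = 4155 m/s.
Δv = v_esc − v_c = 1217 m/s.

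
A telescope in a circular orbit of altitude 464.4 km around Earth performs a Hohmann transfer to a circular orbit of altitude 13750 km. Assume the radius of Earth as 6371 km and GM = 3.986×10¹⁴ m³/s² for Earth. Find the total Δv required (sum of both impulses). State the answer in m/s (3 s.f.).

Δv_total ≈ 2980 m/s

r₁ = 6371 + 464.4 = 6835.4 km = 6.8354×10⁶ m.
r₂ = 6371 + 13750 = 20121 km = 2.0121×10⁷ m.
Transfer ellipse a_t = (r₁ + r₂)/2 = 1.348×10⁷ m.
At r₁: circular v_c1 = √(μ/r₁) = 7636 m/s; transfer-perigee v_p = √[μ(2/r₁ − 1/a_t)] = 9330 m/s.
Δv₁ = v_p − v_c1 = 1694 m/s.
At r₂: circular v_c2 = √(μ/r₂) = 4451 m/s; transfer-apogee v_a = √[μ(2/r₂ − 1/a_t)] = 3170 m/s.
Δv₂ = v_c2 − v_a = 1281 m/s.
Total Δv = Δv₁ + Δv₂ = 2975 m/s.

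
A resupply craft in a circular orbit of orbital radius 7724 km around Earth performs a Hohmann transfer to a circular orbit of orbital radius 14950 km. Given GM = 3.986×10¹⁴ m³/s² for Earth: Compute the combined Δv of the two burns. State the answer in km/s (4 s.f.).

r₁ = 7724 km = 7.724×10⁶ m.
r₂ = 14950 km = 1.495×10⁷ m.
Transfer ellipse a_t = (r₁ + r₂)/2 = 1.134×10⁷ m.
At r₁: circular v_c1 = √(μ/r₁) = 7184 m/s; transfer-perigee v_p = √[μ(2/r₁ − 1/a_t)] = 8249 m/s.
Δv₁ = v_p − v_c1 = 1066 m/s.
At r₂: circular v_c2 = √(μ/r₂) = 5164 m/s; transfer-apogee v_a = √[μ(2/r₂ − 1/a_t)] = 4262 m/s.
Δv₂ = v_c2 − v_a = 901.5 m/s.
Total Δv = Δv₁ + Δv₂ = 1967 m/s = 1.967 km/s.

Δv_total ≈ 1.967 km/s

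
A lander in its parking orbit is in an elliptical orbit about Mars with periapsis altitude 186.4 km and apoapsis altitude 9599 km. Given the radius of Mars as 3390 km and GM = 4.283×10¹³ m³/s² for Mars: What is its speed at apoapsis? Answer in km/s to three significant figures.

r_p = 3390 + 186.4 = 3576.4 km = 3.5764×10⁶ m.
r_a = 3390 + 9599 = 12989 km = 1.2989×10⁷ m.
Semi-major axis a = (r_p + r_a)/2 = 8282.7 km = 8.283×10⁶ m.
Vis-viva: v² = μ(2/r − 1/a) = 4.283×10¹³ × (1.540×10⁻⁷ − 1.207×10⁻⁷) = 1.424×10⁶ m²/s².
v = 1193 m/s = 1.193 km/s.

v ≈ 1.19 km/s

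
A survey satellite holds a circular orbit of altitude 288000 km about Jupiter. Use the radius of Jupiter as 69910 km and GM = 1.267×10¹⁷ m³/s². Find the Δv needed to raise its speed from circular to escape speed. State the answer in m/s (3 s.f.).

r = 69910 + 288000 = 357910 km = 3.5791×10⁸ m.
Circular speed v_c = √(μ/r) = 18810 m/s.
Escape speed v_esc = √(2μ/r) = √2 × v_c = 26610 m/s.
Δv = v_esc − v_c = 7793 m/s.

Δv ≈ 7790 m/s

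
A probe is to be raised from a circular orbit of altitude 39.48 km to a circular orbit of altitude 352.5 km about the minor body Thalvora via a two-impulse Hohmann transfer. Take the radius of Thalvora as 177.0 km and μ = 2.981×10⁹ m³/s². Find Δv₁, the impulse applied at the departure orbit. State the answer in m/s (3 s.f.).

Δv ≈ 22.5 m/s

r₁ = 177.0 + 39.48 = 216.48 km = 2.1648×10⁵ m.
r₂ = 177.0 + 352.5 = 529.50 km = 5.2950×10⁵ m.
Transfer ellipse a_t = (r₁ + r₂)/2 = 3.730×10⁵ m.
At r₁: circular v_c1 = √(μ/r₁) = 117.3 m/s; transfer-periapsis v_p = √[μ(2/r₁ − 1/a_t)] = 139.8 m/s.
Δv₁ = v_p − v_c1 = 22.47 m/s.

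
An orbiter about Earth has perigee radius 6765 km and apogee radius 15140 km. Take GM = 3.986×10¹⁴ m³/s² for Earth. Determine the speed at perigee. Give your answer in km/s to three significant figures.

Semi-major axis a = (r_p + r_a)/2 = 10952 km = 1.095×10⁷ m.
Vis-viva: v² = μ(2/r − 1/a) = 3.986×10¹⁴ × (2.956×10⁻⁷ − 9.130×10⁻⁸) = 8.145×10⁷ m²/s².
v = 9025 m/s = 9.025 km/s.

v ≈ 9.02 km/s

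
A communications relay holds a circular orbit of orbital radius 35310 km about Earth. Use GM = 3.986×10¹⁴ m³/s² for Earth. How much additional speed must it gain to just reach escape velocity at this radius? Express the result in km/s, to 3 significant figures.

Δv ≈ 1.39 km/s

r = 35310 km = 3.531×10⁷ m.
Circular speed v_c = √(μ/r) = 3360 m/s.
Escape speed v_esc = √(2μ/r) = √2 × v_c = 4752 m/s.
Δv = v_esc − v_c = 1392 m/s = 1.392 km/s.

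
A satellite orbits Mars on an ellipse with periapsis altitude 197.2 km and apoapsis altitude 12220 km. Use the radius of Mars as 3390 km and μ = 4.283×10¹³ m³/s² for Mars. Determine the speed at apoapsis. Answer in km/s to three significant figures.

r_p = 3390 + 197.2 = 3587.2 km = 3.5872×10⁶ m.
r_a = 3390 + 12220 = 15610 km = 1.5610×10⁷ m.
Semi-major axis a = (r_p + r_a)/2 = 9598.6 km = 9.599×10⁶ m.
Vis-viva: v² = μ(2/r − 1/a) = 4.283×10¹³ × (1.281×10⁻⁷ − 1.042×10⁻⁷) = 1.025×10⁶ m²/s².
v = 1013 m/s = 1.013 km/s.

v ≈ 1.01 km/s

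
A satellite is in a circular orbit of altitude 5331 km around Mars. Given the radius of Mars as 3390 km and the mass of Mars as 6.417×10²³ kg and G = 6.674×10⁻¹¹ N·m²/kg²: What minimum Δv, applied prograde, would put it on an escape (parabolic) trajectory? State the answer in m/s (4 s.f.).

μ = GM = 6.674×10⁻¹¹ × 6.417×10²³ = 4.283×10¹³ m³/s².
r = 3390 + 5331 = 8721.0 km = 8.7210×10⁶ m.
Circular speed v_c = √(μ/r) = 2216 m/s.
Escape speed v_esc = √(2μ/r) = √2 × v_c = 3134 m/s.
Δv = v_esc − v_c = 917.9 m/s.

Δv ≈ 917.9 m/s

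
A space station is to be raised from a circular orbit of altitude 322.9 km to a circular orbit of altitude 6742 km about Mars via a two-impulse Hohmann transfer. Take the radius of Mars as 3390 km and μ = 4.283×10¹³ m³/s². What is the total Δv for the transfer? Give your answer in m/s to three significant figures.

r₁ = 3390 + 322.9 = 3712.9 km = 3.7129×10⁶ m.
r₂ = 3390 + 6742 = 10132 km = 1.0132×10⁷ m.
Transfer ellipse a_t = (r₁ + r₂)/2 = 6.922×10⁶ m.
At r₁: circular v_c1 = √(μ/r₁) = 3396 m/s; transfer-periapsis v_p = √[μ(2/r₁ − 1/a_t)] = 4109 m/s.
Δv₁ = v_p − v_c1 = 712.6 m/s.
At r₂: circular v_c2 = √(μ/r₂) = 2056 m/s; transfer-apoapsis v_a = √[μ(2/r₂ − 1/a_t)] = 1506 m/s.
Δv₂ = v_c2 − v_a = 550.3 m/s.
Total Δv = Δv₁ + Δv₂ = 1263 m/s.

Δv_total ≈ 1260 m/s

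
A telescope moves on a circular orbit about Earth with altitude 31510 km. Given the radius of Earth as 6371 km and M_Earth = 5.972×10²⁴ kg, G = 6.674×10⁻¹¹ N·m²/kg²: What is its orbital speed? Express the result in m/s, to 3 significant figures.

v ≈ 3240 m/s

μ = GM = 6.674×10⁻¹¹ × 5.972×10²⁴ = 3.986×10¹⁴ m³/s².
r = 6371 + 31510 = 37881 km = 3.7881×10⁷ m.
For a circular orbit v = √(μ/r) = √(3.986×10¹⁴ / 3.788×10⁷) = √(1.052×10⁷) = 3244 m/s.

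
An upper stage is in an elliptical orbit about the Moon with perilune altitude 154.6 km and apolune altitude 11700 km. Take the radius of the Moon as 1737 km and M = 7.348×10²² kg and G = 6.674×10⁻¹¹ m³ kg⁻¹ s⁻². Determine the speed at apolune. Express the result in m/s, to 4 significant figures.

μ = GM = 6.674×10⁻¹¹ × 7.348×10²² = 4.904×10¹² m³/s².
r_p = 1737 + 154.6 = 1891.6 km = 1.8916×10⁶ m.
r_a = 1737 + 11700 = 13437 km = 1.3437×10⁷ m.
Semi-major axis a = (r_p + r_a)/2 = 7664.3 km = 7.664×10⁶ m.
Vis-viva: v² = μ(2/r − 1/a) = 4.904×10¹² × (1.488×10⁻⁷ − 1.305×10⁻⁷) = 9.008×10⁴ m²/s².
v = 300.1 m/s.

v ≈ 300.1 m/s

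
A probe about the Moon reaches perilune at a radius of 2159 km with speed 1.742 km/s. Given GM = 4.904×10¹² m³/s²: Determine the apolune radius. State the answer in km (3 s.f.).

r_p = 2.159×10⁶ m.
Specific energy ε = v²/2 − μ/r = -7.541×10⁵ J/kg, so a = −μ/(2ε) = 3.251×10⁶ m.
The apsides satisfy r_p + r_a = 2a, so the apolune radius is 2a − r_p = 4.344×10⁶ m = 4343.8 km.

apolune radius ≈ 4340 km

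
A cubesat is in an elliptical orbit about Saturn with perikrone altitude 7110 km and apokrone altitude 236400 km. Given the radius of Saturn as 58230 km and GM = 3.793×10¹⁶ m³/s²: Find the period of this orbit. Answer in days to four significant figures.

r_p = 58230 + 7110 = 65340 km = 6.5340×10⁷ m.
r_a = 58230 + 236400 = 294630 km = 2.9463×10⁸ m.
Semi-major axis a = (r_p + r_a)/2 = (65340 + 2.9463×10⁵)/2 = 1.7998×10⁵ km = 1.800×10⁸ m.
By Kepler's third law T = 2π√(a³/μ) = 2π × 1.240×10⁴ = 7.790×10⁴ s.
= 0.9016 days.

T ≈ 0.9016 days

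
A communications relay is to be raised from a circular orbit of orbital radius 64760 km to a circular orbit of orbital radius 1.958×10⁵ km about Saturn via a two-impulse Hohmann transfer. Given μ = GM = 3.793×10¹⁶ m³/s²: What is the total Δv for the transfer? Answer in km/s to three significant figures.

Δv_total ≈ 9.57 km/s

r₁ = 64760 km = 6.476×10⁷ m.
r₂ = 1.958×10⁵ km = 1.958×10⁸ m.
Transfer ellipse a_t = (r₁ + r₂)/2 = 1.303×10⁸ m.
At r₁: circular v_c1 = √(μ/r₁) = 24200 m/s; transfer-perikrone v_p = √[μ(2/r₁ − 1/a_t)] = 29670 m/s.
Δv₁ = v_p − v_c1 = 5468 m/s.
At r₂: circular v_c2 = √(μ/r₂) = 13920 m/s; transfer-apokrone v_a = √[μ(2/r₂ − 1/a_t)] = 9813 m/s.
Δv₂ = v_c2 − v_a = 4105 m/s.
Total Δv = Δv₁ + Δv₂ = 9573 m/s = 9.573 km/s.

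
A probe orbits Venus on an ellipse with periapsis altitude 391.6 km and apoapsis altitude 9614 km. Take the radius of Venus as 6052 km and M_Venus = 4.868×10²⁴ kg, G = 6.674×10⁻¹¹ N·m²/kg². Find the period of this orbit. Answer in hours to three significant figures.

T ≈ 3.56 hours

μ = GM = 6.674×10⁻¹¹ × 4.868×10²⁴ = 3.249×10¹⁴ m³/s².
r_p = 6052 + 391.6 = 6443.6 km = 6.4436×10⁶ m.
r_a = 6052 + 9614 = 15666 km = 1.5666×10⁷ m.
Semi-major axis a = (r_p + r_a)/2 = (6443.6 + 15666)/2 = 11055 km = 1.105×10⁷ m.
By Kepler's third law T = 2π√(a³/μ) = 2π × 2.039×10³ = 1.281×10⁴ s.
= 3.559 hours.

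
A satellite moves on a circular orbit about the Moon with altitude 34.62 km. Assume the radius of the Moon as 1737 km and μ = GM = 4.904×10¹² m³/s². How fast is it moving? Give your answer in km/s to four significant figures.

r = 1737 + 34.62 = 1771.6 km = 1.7716×10⁶ m.
For a circular orbit v = √(μ/r) = √(4.904×10¹² / 1.772×10⁶) = √(2.768×10⁶) = 1664 m/s.
That is 1.664 km/s.

v ≈ 1.664 km/s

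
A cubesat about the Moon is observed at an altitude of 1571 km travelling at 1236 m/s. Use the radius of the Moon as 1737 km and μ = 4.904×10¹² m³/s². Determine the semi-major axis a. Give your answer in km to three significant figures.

r = 1737 + 1571 = 3308.0 km = 3.308×10⁶ m.
Specific orbital energy ε = v²/2 − μ/r = (1236)²/2 − 4.904×10¹²/3.308×10⁶ = -7.186×10⁵ J/kg.
Since ε = −μ/(2a), a = −μ/(2ε) = 3.412×10⁶ m = 3412.1 km.

a ≈ 3410 km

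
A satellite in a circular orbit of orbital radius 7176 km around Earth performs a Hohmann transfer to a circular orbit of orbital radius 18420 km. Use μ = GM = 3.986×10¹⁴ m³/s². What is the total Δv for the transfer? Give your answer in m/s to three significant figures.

Δv_total ≈ 2660 m/s

r₁ = 7176 km = 7.176×10⁶ m.
r₂ = 18420 km = 1.842×10⁷ m.
Transfer ellipse a_t = (r₁ + r₂)/2 = 1.280×10⁷ m.
At r₁: circular v_c1 = √(μ/r₁) = 7453 m/s; transfer-perigee v_p = √[μ(2/r₁ − 1/a_t)] = 8941 m/s.
Δv₁ = v_p − v_c1 = 1488 m/s.
At r₂: circular v_c2 = √(μ/r₂) = 4652 m/s; transfer-apogee v_a = √[μ(2/r₂ − 1/a_t)] = 3483 m/s.
Δv₂ = v_c2 − v_a = 1169 m/s.
Total Δv = Δv₁ + Δv₂ = 2657 m/s.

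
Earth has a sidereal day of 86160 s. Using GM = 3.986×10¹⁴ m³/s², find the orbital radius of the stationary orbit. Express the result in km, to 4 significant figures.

r_sync ≈ 42160 km

A synchronous orbit has period T, so by Kepler's third law a = (μT²/4π²)^(1/3).
μT²/4π² = 3.986×10¹⁴ × (8.616×10⁴)² / 39.48 = 7.495×10²² m³.
a = 4.216×10⁷ m = 42163 km.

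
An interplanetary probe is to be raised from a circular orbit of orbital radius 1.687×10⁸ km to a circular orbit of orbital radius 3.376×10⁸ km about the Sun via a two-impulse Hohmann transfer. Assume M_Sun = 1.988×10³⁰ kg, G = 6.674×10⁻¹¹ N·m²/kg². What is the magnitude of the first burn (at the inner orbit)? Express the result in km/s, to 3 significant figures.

Δv ≈ 4.34 km/s

μ = GM = 6.674×10⁻¹¹ × 1.988×10³⁰ = 1.327×10²⁰ m³/s².
r₁ = 1.687×10⁸ km = 1.687×10¹¹ m.
r₂ = 3.376×10⁸ km = 3.376×10¹¹ m.
Transfer ellipse a_t = (r₁ + r₂)/2 = 2.532×10¹¹ m.
At r₁: circular v_c1 = √(μ/r₁) = 28040 m/s; transfer-perihelion v_p = √[μ(2/r₁ − 1/a_t)] = 32390 m/s.
Δv₁ = v_p − v_c1 = 4342 m/s.
= 4.342 km/s.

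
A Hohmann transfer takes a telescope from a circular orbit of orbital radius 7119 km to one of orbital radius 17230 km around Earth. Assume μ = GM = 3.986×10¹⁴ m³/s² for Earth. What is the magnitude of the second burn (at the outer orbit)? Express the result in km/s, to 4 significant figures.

r₁ = 7119 km = 7.119×10⁶ m.
r₂ = 17230 km = 1.723×10⁷ m.
Transfer ellipse a_t = (r₁ + r₂)/2 = 1.217×10⁷ m.
At r₁: circular v_c1 = √(μ/r₁) = 7483 m/s; transfer-perigee v_p = √[μ(2/r₁ − 1/a_t)] = 8902 m/s.
At r₂: circular v_c2 = √(μ/r₂) = 4810 m/s; transfer-apogee v_a = √[μ(2/r₂ − 1/a_t)] = 3678 m/s.
Δv₂ = v_c2 − v_a = 1132 m/s.
= 1.132 km/s.

Δv ≈ 1.132 km/s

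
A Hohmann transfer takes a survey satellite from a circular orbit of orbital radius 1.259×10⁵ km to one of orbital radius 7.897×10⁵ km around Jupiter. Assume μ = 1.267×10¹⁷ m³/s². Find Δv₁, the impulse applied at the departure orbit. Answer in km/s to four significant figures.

r₁ = 1.259×10⁵ km = 1.259×10⁸ m.
r₂ = 7.897×10⁵ km = 7.897×10⁸ m.
Transfer ellipse a_t = (r₁ + r₂)/2 = 4.578×10⁸ m.
At r₁: circular v_c1 = √(μ/r₁) = 31720 m/s; transfer-perijove v_p = √[μ(2/r₁ − 1/a_t)] = 41660 m/s.
Δv₁ = v_p − v_c1 = 9942 m/s.
= 9.942 km/s.

Δv ≈ 9.942 km/s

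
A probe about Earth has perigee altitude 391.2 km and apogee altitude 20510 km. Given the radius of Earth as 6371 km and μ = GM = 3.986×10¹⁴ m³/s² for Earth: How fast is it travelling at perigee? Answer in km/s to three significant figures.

r_p = 6371 + 391.2 = 6762.2 km = 6.7622×10⁶ m.
r_a = 6371 + 20510 = 26881 km = 2.6881×10⁷ m.
Semi-major axis a = (r_p + r_a)/2 = 16822 km = 1.682×10⁷ m.
Vis-viva: v² = μ(2/r − 1/a) = 3.986×10¹⁴ × (2.958×10⁻⁷ − 5.945×10⁻⁸) = 9.419×10⁷ m²/s².
v = 9705 m/s = 9.705 km/s.

v ≈ 9.71 km/s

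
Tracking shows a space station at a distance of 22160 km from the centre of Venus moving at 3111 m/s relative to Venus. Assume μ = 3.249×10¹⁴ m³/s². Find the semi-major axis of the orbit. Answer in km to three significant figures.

r = 2.216×10⁷ m.
Vis-viva rearranged: 1/a = 2/r − v²/μ = 9.025×10⁻⁸ − 2.979×10⁻⁸ = 6.046×10⁻⁸ m⁻¹.
a = 1.654×10⁷ m = 16539 km.

a ≈ 16500 km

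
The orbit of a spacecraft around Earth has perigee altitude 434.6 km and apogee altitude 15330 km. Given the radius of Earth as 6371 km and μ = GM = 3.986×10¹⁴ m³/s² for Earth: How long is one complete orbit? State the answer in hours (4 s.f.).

r_p = 6371 + 434.6 = 6805.6 km = 6.8056×10⁶ m.
r_a = 6371 + 15330 = 21701 km = 2.1701×10⁷ m.
Semi-major axis a = (r_p + r_a)/2 = (6805.6 + 21701)/2 = 14253 km = 1.425×10⁷ m.
By Kepler's third law T = 2π√(a³/μ) = 2π × 2.695×10³ = 1.693×10⁴ s.
= 4.704 hours.

T ≈ 4.704 hours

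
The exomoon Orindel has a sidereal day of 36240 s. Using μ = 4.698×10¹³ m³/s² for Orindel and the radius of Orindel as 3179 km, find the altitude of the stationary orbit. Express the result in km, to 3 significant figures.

A synchronous orbit has period T, so by Kepler's third law a = (μT²/4π²)^(1/3).
μT²/4π² = 4.698×10¹³ × (3.624×10⁴)² / 39.48 = 1.563×10²¹ m³.
a = 1.160×10⁷ m = 11605 km.
Altitude h = a − R = 11605 − 3179 = 8425.9 km.

h_sync ≈ 8430 km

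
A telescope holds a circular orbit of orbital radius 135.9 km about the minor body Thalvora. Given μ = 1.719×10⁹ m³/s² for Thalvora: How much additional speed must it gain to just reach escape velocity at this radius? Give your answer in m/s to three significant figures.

Δv ≈ 46.6 m/s

r = 135.9 km = 1.359×10⁵ m.
Circular speed v_c = √(μ/r) = 112.5 m/s.
Escape speed v_esc = √(2μ/r) = √2 × v_c = 159.1 m/s.
Δv = v_esc − v_c = 46.59 m/s.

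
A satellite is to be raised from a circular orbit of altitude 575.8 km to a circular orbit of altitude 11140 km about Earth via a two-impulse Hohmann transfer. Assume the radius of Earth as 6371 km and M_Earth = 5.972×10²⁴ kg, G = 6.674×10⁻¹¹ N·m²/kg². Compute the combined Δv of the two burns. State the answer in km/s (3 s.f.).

Δv_total ≈ 2.66 km/s

μ = GM = 6.674×10⁻¹¹ × 5.972×10²⁴ = 3.986×10¹⁴ m³/s².
r₁ = 6371 + 575.8 = 6946.8 km = 6.9468×10⁶ m.
r₂ = 6371 + 11140 = 17511 km = 1.7511×10⁷ m.
Transfer ellipse a_t = (r₁ + r₂)/2 = 1.223×10⁷ m.
At r₁: circular v_c1 = √(μ/r₁) = 7575 m/s; transfer-perigee v_p = √[μ(2/r₁ − 1/a_t)] = 9064 m/s.
Δv₁ = v_p − v_c1 = 1489 m/s.
At r₂: circular v_c2 = √(μ/r₂) = 4771 m/s; transfer-apogee v_a = √[μ(2/r₂ − 1/a_t)] = 3596 m/s.
Δv₂ = v_c2 − v_a = 1175 m/s.
Total Δv = Δv₁ + Δv₂ = 2664 m/s = 2.664 km/s.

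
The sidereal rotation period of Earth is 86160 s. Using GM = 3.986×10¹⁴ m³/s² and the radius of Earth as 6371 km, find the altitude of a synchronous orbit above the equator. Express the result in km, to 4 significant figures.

h_sync ≈ 35790 km

A synchronous orbit has period T, so by Kepler's third law a = (μT²/4π²)^(1/3).
μT²/4π² = 3.986×10¹⁴ × (8.616×10⁴)² / 39.48 = 7.495×10²² m³.
a = 4.216×10⁷ m = 42163 km.
Altitude h = a − R = 42163 − 6371 = 35792 km.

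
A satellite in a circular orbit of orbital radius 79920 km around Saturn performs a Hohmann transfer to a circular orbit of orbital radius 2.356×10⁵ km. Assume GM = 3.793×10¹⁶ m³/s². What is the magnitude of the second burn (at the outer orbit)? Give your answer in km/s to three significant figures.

Δv ≈ 3.66 km/s

r₁ = 79920 km = 7.992×10⁷ m.
r₂ = 2.356×10⁵ km = 2.356×10⁸ m.
Transfer ellipse a_t = (r₁ + r₂)/2 = 1.578×10⁸ m.
At r₁: circular v_c1 = √(μ/r₁) = 21790 m/s; transfer-perikrone v_p = √[μ(2/r₁ − 1/a_t)] = 26620 m/s.
At r₂: circular v_c2 = √(μ/r₂) = 12690 m/s; transfer-apokrone v_a = √[μ(2/r₂ − 1/a_t)] = 9031 m/s.
Δv₂ = v_c2 − v_a = 3657 m/s.
= 3.657 km/s.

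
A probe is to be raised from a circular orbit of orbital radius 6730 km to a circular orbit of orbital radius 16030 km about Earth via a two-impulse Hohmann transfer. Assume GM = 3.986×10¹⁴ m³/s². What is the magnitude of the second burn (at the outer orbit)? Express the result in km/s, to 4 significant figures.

Δv ≈ 1.152 km/s

r₁ = 6730 km = 6.730×10⁶ m.
r₂ = 16030 km = 1.603×10⁷ m.
Transfer ellipse a_t = (r₁ + r₂)/2 = 1.138×10⁷ m.
At r₁: circular v_c1 = √(μ/r₁) = 7696 m/s; transfer-perigee v_p = √[μ(2/r₁ − 1/a_t)] = 9134 m/s.
At r₂: circular v_c2 = √(μ/r₂) = 4987 m/s; transfer-apogee v_a = √[μ(2/r₂ − 1/a_t)] = 3835 m/s.
Δv₂ = v_c2 − v_a = 1152 m/s.
= 1.152 km/s.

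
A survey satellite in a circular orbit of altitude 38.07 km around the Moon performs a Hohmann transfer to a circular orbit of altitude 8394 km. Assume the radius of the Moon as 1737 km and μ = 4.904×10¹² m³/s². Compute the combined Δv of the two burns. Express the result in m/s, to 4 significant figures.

Δv_total ≈ 822.0 m/s

r₁ = 1737 + 38.07 = 1775.1 km = 1.7751×10⁶ m.
r₂ = 1737 + 8394 = 10131 km = 1.0131×10⁷ m.
Transfer ellipse a_t = (r₁ + r₂)/2 = 5.953×10⁶ m.
At r₁: circular v_c1 = √(μ/r₁) = 1662 m/s; transfer-perilune v_p = √[μ(2/r₁ − 1/a_t)] = 2168 m/s.
Δv₁ = v_p − v_c1 = 506.2 m/s.
At r₂: circular v_c2 = √(μ/r₂) = 695.7 m/s; transfer-apolune v_a = √[μ(2/r₂ − 1/a_t)] = 379.9 m/s.
Δv₂ = v_c2 − v_a = 315.8 m/s.
Total Δv = Δv₁ + Δv₂ = 822.0 m/s.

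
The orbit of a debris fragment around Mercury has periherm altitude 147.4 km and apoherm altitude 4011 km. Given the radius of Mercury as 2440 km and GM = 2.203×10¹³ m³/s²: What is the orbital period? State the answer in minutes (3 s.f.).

T ≈ 214 minutes

r_p = 2440 + 147.4 = 2587.4 km = 2.5874×10⁶ m.
r_a = 2440 + 4011 = 6451.0 km = 6.4510×10⁶ m.
Semi-major axis a = (r_p + r_a)/2 = (2587.4 + 6451.0)/2 = 4519.2 km = 4.519×10⁶ m.
By Kepler's third law T = 2π√(a³/μ) = 2π × 2.047×10³ = 1.286×10⁴ s.
= 214.3 minutes.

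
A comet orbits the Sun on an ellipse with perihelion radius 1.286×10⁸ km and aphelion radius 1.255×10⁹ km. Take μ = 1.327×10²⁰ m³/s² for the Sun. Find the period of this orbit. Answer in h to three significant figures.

T ≈ 87200 h

Semi-major axis a = (r_p + r_a)/2 = (1.2860×10⁸ + 1.2550×10⁹)/2 = 6.9180×10⁸ km = 6.918×10¹¹ m.
By Kepler's third law T = 2π√(a³/μ) = 2π × 4.995×10⁷ = 3.138×10⁸ s.
= 87180 h.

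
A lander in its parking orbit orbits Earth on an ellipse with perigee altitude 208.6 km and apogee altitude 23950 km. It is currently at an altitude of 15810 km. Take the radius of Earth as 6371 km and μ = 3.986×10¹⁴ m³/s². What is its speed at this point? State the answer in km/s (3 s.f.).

v ≈ 3.79 km/s

r_p = 6371 + 208.6 = 6579.6 km = 6.5796×10⁶ m.
r_a = 6371 + 23950 = 30321 km = 3.0321×10⁷ m.
r = 6371 + 15810 = 22181 km = 2.218×10⁷ m.
Semi-major axis a = (r_p + r_a)/2 = 18450 km = 1.845×10⁷ m.
Vis-viva: v² = μ(2/r − 1/a) = 3.986×10¹⁴ × (9.017×10⁻⁸ − 5.420×10⁻⁸) = 1.434×10⁷ m²/s².
v = 3786 m/s = 3.786 km/s.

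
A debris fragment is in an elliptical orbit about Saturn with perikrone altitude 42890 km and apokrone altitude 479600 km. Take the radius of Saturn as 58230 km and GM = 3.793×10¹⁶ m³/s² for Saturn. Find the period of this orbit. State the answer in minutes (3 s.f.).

T ≈ 3070 minutes

r_p = 58230 + 42890 = 101120 km = 1.0112×10⁸ m.
r_a = 58230 + 479600 = 537830 km = 5.3783×10⁸ m.
Semi-major axis a = (r_p + r_a)/2 = (1.0112×10⁵ + 5.3783×10⁵)/2 = 3.1948×10⁵ km = 3.195×10⁸ m.
By Kepler's third law T = 2π√(a³/μ) = 2π × 2.932×10⁴ = 1.842×10⁵ s.
= 3070 minutes.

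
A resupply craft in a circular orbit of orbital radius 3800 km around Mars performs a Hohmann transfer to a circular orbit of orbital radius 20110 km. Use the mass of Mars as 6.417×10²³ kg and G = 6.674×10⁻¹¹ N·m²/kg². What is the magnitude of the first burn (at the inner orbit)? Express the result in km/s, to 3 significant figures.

μ = GM = 6.674×10⁻¹¹ × 6.417×10²³ = 4.283×10¹³ m³/s².
r₁ = 3800 km = 3.800×10⁶ m.
r₂ = 20110 km = 2.011×10⁷ m.
Transfer ellipse a_t = (r₁ + r₂)/2 = 1.196×10⁷ m.
At r₁: circular v_c1 = √(μ/r₁) = 3357 m/s; transfer-periapsis v_p = √[μ(2/r₁ − 1/a_t)] = 4354 m/s.
Δv₁ = v_p − v_c1 = 997.0 m/s.
= 0.997 km/s.

Δv ≈ 0.997 km/s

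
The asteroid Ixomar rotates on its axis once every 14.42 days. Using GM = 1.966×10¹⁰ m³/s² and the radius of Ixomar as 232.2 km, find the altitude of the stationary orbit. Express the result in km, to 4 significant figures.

h_sync ≈ 8945 km

T = 14.42 days = 1.246×10⁶ s.
A synchronous orbit has period T, so by Kepler's third law a = (μT²/4π²)^(1/3).
μT²/4π² = 1.966×10¹⁰ × (1.246×10⁶)² / 39.48 = 7.730×10²⁰ m³.
a = 9.178×10⁶ m = 9177.6 km.
Altitude h = a − R = 9177.6 − 232.2 = 8945.4 km.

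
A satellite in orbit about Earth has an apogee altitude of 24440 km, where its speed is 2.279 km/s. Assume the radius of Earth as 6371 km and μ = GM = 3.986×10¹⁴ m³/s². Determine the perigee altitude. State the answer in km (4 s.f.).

r_a = 6371 + 24440 = 30811 km = 3.081×10⁷ m.
Specific energy ε = v²/2 − μ/r = -1.034×10⁷ J/kg, so a = −μ/(2ε) = 1.927×10⁷ m.
The apsides satisfy r_p + r_a = 2a, so the perigee radius is 2a − r_a = 7.738×10⁶ m = 7738.3 km.
Perigee altitude = 7738.3 − 6371 = 1367.3 km.

perigee altitude ≈ 1367 km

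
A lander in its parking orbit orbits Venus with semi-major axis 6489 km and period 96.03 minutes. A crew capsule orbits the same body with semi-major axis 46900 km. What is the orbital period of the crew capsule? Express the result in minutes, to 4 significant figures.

Kepler's third law: T² ∝ a³, so T₂ = T₁ (a₂/a₁)^(3/2).
a₂/a₁ = 7.228, (a₂/a₁)^(3/2) = 19.43.
T₂ = 96.03 × 19.43 = 1866 minutes.

T₂ ≈ 1866 minutes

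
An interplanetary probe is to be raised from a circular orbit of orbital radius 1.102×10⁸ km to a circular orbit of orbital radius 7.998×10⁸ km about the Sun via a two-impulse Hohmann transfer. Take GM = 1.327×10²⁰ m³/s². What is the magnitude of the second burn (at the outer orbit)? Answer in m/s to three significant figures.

Δv ≈ 6540 m/s

r₁ = 1.102×10⁸ km = 1.102×10¹¹ m.
r₂ = 7.998×10⁸ km = 7.998×10¹¹ m.
Transfer ellipse a_t = (r₁ + r₂)/2 = 4.550×10¹¹ m.
At r₁: circular v_c1 = √(μ/r₁) = 34700 m/s; transfer-perihelion v_p = √[μ(2/r₁ − 1/a_t)] = 46010 m/s.
At r₂: circular v_c2 = √(μ/r₂) = 12880 m/s; transfer-aphelion v_a = √[μ(2/r₂ − 1/a_t)] = 6339 m/s.
Δv₂ = v_c2 − v_a = 6542 m/s.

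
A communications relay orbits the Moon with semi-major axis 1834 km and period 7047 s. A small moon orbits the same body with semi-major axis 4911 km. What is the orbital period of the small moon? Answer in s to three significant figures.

Kepler's third law: T² ∝ a³, so T₂ = T₁ (a₂/a₁)^(3/2).
a₂/a₁ = 2.678, (a₂/a₁)^(3/2) = 4.382.
T₂ = 7047 × 4.382 = 30880 s.

T₂ ≈ 30900 s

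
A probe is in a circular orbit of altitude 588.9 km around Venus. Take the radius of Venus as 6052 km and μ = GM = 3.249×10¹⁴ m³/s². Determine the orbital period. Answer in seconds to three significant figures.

r = 6052 + 588.9 = 6640.9 km = 6.6409×10⁶ m.
Kepler's third law: T = 2π√(r³/μ) = 2π√((6.641×10⁶)³ / 3.249×10¹⁴).
r³/μ = 9.014×10⁵ s², so T = 2π × 9.494×10² = 5.965×10³ s.

T ≈ 5970 seconds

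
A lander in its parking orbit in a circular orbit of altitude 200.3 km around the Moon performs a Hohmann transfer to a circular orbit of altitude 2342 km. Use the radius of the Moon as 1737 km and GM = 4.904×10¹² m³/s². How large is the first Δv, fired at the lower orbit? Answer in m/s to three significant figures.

r₁ = 1737 + 200.3 = 1937.3 km = 1.9373×10⁶ m.
r₂ = 1737 + 2342 = 4079.0 km = 4.0790×10⁶ m.
Transfer ellipse a_t = (r₁ + r₂)/2 = 3.008×10⁶ m.
At r₁: circular v_c1 = √(μ/r₁) = 1591 m/s; transfer-perilune v_p = √[μ(2/r₁ − 1/a_t)] = 1853 m/s.
Δv₁ = v_p − v_c1 = 261.7 m/s.

Δv ≈ 262 m/s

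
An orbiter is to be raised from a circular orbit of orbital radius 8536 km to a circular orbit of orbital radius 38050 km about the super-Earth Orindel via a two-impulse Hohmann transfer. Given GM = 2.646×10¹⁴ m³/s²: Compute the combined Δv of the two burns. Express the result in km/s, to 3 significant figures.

Δv_total ≈ 2.59 km/s

r₁ = 8536 km = 8.536×10⁶ m.
r₂ = 38050 km = 3.805×10⁷ m.
Transfer ellipse a_t = (r₁ + r₂)/2 = 2.329×10⁷ m.
At r₁: circular v_c1 = √(μ/r₁) = 5568 m/s; transfer-periapsis v_p = √[μ(2/r₁ − 1/a_t)] = 7116 m/s.
Δv₁ = v_p − v_c1 = 1548 m/s.
At r₂: circular v_c2 = √(μ/r₂) = 2637 m/s; transfer-apoapsis v_a = √[μ(2/r₂ − 1/a_t)] = 1596 m/s.
Δv₂ = v_c2 − v_a = 1041 m/s.
Total Δv = Δv₁ + Δv₂ = 2589 m/s = 2.589 km/s.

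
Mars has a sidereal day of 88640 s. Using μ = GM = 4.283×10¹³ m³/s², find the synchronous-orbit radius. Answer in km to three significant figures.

r_sync ≈ 20400 km

A synchronous orbit has period T, so by Kepler's third law a = (μT²/4π²)^(1/3).
μT²/4π² = 4.283×10¹³ × (8.864×10⁴)² / 39.48 = 8.524×10²¹ m³.
a = 2.043×10⁷ m = 20428 km.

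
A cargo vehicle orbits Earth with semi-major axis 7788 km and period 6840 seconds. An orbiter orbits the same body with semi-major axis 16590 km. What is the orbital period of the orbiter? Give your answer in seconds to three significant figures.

Kepler's third law: T² ∝ a³, so T₂ = T₁ (a₂/a₁)^(3/2).
a₂/a₁ = 2.130, (a₂/a₁)^(3/2) = 3.109.
T₂ = 6840 × 3.109 = 21270 seconds.

T₂ ≈ 21300 seconds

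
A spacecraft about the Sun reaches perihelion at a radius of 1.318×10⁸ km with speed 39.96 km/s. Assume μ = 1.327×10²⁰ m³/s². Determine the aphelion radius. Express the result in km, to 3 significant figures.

aphelion radius ≈ 5.05×10⁸ km

r_p = 1.318×10¹¹ m.
Specific energy ε = v²/2 − μ/r = -2.084×10⁸ J/kg, so a = −μ/(2ε) = 3.183×10¹¹ m.
The apsides satisfy r_p + r_a = 2a, so the aphelion radius is 2a − r_p = 5.049×10¹¹ m = 5.0487×10⁸ km.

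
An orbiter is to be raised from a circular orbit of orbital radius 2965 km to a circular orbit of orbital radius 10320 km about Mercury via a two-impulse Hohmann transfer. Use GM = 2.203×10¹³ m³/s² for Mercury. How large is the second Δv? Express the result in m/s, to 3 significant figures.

Δv ≈ 485 m/s

r₁ = 2965 km = 2.965×10⁶ m.
r₂ = 10320 km = 1.032×10⁷ m.
Transfer ellipse a_t = (r₁ + r₂)/2 = 6.642×10⁶ m.
At r₁: circular v_c1 = √(μ/r₁) = 2726 m/s; transfer-periherm v_p = √[μ(2/r₁ − 1/a_t)] = 3398 m/s.
At r₂: circular v_c2 = √(μ/r₂) = 1461 m/s; transfer-apoherm v_a = √[μ(2/r₂ − 1/a_t)] = 976.1 m/s.
Δv₂ = v_c2 − v_a = 484.9 m/s.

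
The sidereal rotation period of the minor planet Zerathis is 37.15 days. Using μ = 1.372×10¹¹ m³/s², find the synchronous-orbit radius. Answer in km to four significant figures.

r_sync ≈ 32960 km

T = 37.15 days = 3.210×10⁶ s.
A synchronous orbit has period T, so by Kepler's third law a = (μT²/4π²)^(1/3).
μT²/4π² = 1.372×10¹¹ × (3.210×10⁶)² / 39.48 = 3.580×10²² m³.
a = 3.296×10⁷ m = 32959 km.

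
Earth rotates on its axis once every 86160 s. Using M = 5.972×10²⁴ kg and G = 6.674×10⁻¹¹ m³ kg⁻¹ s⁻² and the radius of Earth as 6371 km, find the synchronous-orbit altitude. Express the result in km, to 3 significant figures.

h_sync ≈ 35800 km

μ = GM = 6.674×10⁻¹¹ × 5.972×10²⁴ = 3.986×10¹⁴ m³/s².
A synchronous orbit has period T, so by Kepler's third law a = (μT²/4π²)^(1/3).
μT²/4π² = 3.986×10¹⁴ × (8.616×10⁴)² / 39.48 = 7.495×10²² m³.
a = 4.216×10⁷ m = 42162 km.
Altitude h = a − R = 42162 − 6371 = 35791 km.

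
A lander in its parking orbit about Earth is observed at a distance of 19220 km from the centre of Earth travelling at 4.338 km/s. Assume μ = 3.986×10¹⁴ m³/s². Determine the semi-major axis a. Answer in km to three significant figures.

r = 1.922×10⁷ m.
Vis-viva rearranged: 1/a = 2/r − v²/μ = 1.041×10⁻⁷ − 4.721×10⁻⁸ = 5.685×10⁻⁸ m⁻¹.
a = 1.759×10⁷ m = 17591 km.

a ≈ 17600 km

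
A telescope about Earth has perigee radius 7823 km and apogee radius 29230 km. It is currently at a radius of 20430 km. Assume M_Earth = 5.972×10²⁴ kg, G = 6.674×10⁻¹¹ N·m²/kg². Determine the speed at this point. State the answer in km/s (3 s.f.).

v ≈ 4.18 km/s

μ = GM = 6.674×10⁻¹¹ × 5.972×10²⁴ = 3.986×10¹⁴ m³/s².
Semi-major axis a = (r_p + r_a)/2 = 18526 km = 1.853×10⁷ m.
Vis-viva: v² = μ(2/r − 1/a) = 3.986×10¹⁴ × (9.790×10⁻⁸ − 5.398×10⁻⁸) = 1.750×10⁷ m²/s².
v = 4184 m/s = 4.184 km/s.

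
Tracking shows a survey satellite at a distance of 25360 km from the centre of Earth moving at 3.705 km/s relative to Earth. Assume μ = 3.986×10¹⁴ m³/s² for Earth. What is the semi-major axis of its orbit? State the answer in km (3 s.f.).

a ≈ 22500 km

r = 2.536×10⁷ m.
Vis-viva rearranged: 1/a = 2/r − v²/μ = 7.886×10⁻⁸ − 3.444×10⁻⁸ = 4.443×10⁻⁸ m⁻¹.
a = 2.251×10⁷ m = 22509 km.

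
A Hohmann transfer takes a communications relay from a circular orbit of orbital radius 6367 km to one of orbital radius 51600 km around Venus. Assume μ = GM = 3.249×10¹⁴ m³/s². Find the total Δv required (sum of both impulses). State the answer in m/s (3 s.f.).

Δv_total ≈ 3720 m/s

r₁ = 6367 km = 6.367×10⁶ m.
r₂ = 51600 km = 5.160×10⁷ m.
Transfer ellipse a_t = (r₁ + r₂)/2 = 2.898×10⁷ m.
At r₁: circular v_c1 = √(μ/r₁) = 7143 m/s; transfer-periapsis v_p = √[μ(2/r₁ − 1/a_t)] = 9531 m/s.
Δv₁ = v_p − v_c1 = 2388 m/s.
At r₂: circular v_c2 = √(μ/r₂) = 2509 m/s; transfer-apoapsis v_a = √[μ(2/r₂ − 1/a_t)] = 1176 m/s.
Δv₂ = v_c2 − v_a = 1333 m/s.
Total Δv = Δv₁ + Δv₂ = 3721 m/s.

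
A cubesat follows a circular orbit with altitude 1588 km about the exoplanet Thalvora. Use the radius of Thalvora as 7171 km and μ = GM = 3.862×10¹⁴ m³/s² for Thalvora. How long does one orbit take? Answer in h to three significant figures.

T ≈ 2.30 h

r = 7171 + 1588 = 8759.0 km = 8.7590×10⁶ m.
Kepler's third law: T = 2π√(r³/μ) = 2π√((8.759×10⁶)³ / 3.862×10¹⁴).
r³/μ = 1.740×10⁶ s², so T = 2π × 1.319×10³ = 8.288×10³ s.
Converting: 8.288×10³ s ÷ 3600 = 2.302 h.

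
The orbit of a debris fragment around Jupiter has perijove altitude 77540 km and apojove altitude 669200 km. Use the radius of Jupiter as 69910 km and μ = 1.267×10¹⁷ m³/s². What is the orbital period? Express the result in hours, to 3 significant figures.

T ≈ 45.8 hours

r_p = 69910 + 77540 = 147450 km = 1.4745×10⁸ m.
r_a = 69910 + 669200 = 739110 km = 7.3911×10⁸ m.
Semi-major axis a = (r_p + r_a)/2 = (1.4745×10⁵ + 7.3911×10⁵)/2 = 4.4328×10⁵ km = 4.433×10⁸ m.
By Kepler's third law T = 2π√(a³/μ) = 2π × 2.622×10⁴ = 1.647×10⁵ s.
= 45.76 hours.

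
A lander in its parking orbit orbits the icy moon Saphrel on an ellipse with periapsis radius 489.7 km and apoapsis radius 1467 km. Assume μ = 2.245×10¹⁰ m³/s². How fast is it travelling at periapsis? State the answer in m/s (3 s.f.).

Semi-major axis a = (r_p + r_a)/2 = 978.35 km = 9.784×10⁵ m.
Vis-viva: v² = μ(2/r − 1/a) = 2.245×10¹⁰ × (4.084×10⁻⁶ − 1.022×10⁻⁶) = 6.874×10⁴ m²/s².
v = 262.2 m/s.

v ≈ 262 m/s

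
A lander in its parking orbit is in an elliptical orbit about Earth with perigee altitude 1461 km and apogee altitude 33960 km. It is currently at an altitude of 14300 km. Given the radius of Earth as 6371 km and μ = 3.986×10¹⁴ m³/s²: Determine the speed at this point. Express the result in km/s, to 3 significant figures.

r_p = 6371 + 1461 = 7832.0 km = 7.8320×10⁶ m.
r_a = 6371 + 33960 = 40331 km = 4.0331×10⁷ m.
r = 6371 + 14300 = 20671 km = 2.067×10⁷ m.
Semi-major axis a = (r_p + r_a)/2 = 24082 km = 2.408×10⁷ m.
Vis-viva: v² = μ(2/r − 1/a) = 3.986×10¹⁴ × (9.675×10⁻⁸ − 4.153×10⁻⁸) = 2.201×10⁷ m²/s².
v = 4692 m/s = 4.692 km/s.

v ≈ 4.69 km/s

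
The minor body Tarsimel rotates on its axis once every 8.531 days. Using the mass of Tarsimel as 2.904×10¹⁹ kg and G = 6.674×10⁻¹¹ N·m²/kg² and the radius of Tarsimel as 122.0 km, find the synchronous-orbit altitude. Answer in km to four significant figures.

h_sync ≈ 2866 km

μ = GM = 6.674×10⁻¹¹ × 2.904×10¹⁹ = 1.938×10⁹ m³/s².
T = 8.531 days = 7.371×10⁵ s.
A synchronous orbit has period T, so by Kepler's third law a = (μT²/4π²)^(1/3).
μT²/4π² = 1.938×10⁹ × (7.371×10⁵)² / 39.48 = 2.667×10¹⁹ m³.
a = 2.988×10⁶ m = 2987.8 km.
Altitude h = a − R = 2987.8 − 122.0 = 2865.8 km.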